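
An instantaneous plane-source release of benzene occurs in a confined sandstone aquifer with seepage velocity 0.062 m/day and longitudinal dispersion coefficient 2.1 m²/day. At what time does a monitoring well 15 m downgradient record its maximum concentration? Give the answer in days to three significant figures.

51.2 days

For the 1D instantaneous-source solution, setting ∂C/∂t = 0 at fixed x gives v²t² + 2Dt − x² = 0, so t = (√(D² + v²x²) − D)/v².
√(D² + v²x²) = √(2.1² + 0.062² × 15²) = 2.297; v² = 0.003844.
t = (2.297 − 2.1)/0.003844 = 51.2 days (vs. the pure-advection estimate x/v = 242 d).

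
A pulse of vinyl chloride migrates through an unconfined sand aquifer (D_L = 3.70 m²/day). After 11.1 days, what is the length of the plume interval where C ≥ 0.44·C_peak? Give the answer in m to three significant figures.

23.2 m

The plume is Gaussian with σ = √(2Dt) = √(2 × 3.70 × 11.1) = 9.063 m.
C/C_peak = exp(−Δx²/(2σ²)) = 0.44 ⇒ Δx = σ·√(−2 ln 0.44) = 9.063 × 1.281 = 11.61 m.
Width = 2Δx = 23.2 m.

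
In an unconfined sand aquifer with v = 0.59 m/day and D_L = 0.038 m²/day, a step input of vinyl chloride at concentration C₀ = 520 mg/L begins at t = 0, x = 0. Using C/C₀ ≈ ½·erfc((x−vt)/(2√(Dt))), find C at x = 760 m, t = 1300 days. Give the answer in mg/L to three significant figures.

395 mg/L

For a continuous step input, C/C₀ ≈ ½·erfc((x−vt)/(2√(Dt))).
vt = 0.59 × 1300 = 767 m and 2√(Dt) = 2√(0.038 × 1300) = 14.06 m.
Argument (x−vt)/(2√(Dt)) = (760 − 767)/14.06 = -0.4979; ½·erfc(-0.4979) = 0.7593.
C = 520 × 0.7593 = 395 mg/L.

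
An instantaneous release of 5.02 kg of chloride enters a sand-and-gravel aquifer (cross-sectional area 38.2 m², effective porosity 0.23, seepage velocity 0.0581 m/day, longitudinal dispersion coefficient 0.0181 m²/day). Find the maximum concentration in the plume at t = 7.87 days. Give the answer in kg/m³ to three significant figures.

The peak of an instantaneous 1D plume sits at x = vt; there the Gaussian factor is 1 and C_max = M/(n_e·A·√(4πDt)), where n_e·A is the pore area the mass is dissolved in.
√(4πDt) = √(4π × 0.0181 × 7.87) = 1.338 m, so C_max = 5.02/(0.23 × 38.2 × 1.338) = 0.427 kg/m³.

0.427 kg/m³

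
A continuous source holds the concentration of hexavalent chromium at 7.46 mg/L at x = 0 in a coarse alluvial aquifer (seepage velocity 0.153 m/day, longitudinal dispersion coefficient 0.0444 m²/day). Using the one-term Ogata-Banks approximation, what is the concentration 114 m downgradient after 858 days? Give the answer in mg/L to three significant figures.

For a continuous step input, C/C₀ ≈ ½·erfc((x−vt)/(2√(Dt))).
vt = 0.153 × 858 = 131.274 m and 2√(Dt) = 2√(0.0444 × 858) = 12.34 m.
Argument (x−vt)/(2√(Dt)) = (114 − 131.274)/12.34 = -1.400; ½·erfc(-1.400) = 0.9761.
C = 7.46 × 0.9761 = 7.28 mg/L.

7.28 mg/L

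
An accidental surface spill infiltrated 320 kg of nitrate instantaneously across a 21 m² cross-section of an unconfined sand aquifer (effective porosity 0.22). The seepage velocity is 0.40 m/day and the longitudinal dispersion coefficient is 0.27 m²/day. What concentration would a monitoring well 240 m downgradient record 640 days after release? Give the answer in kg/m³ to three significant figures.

For an instantaneous plane source, C(x,t) = M/(n_e·A·√(4πDt)) · exp(−(x−vt)²/(4Dt)), with n_e·A the pore (flow) area.
Plume center vt = 0.40 × 640 = 256 m, so the well at 240 m is 16 m upgradient of the peak.
√(4πDt) = 46.60 m, giving peak height M/(n_e·A·√(4πDt)) = 320/(0.22 × 21 × 46.60) = 1.486 kg/m³.
(x−vt)²/(4Dt) = (-16)²/(4 × 0.27 × 640) = 0.3704; exp(−0.3704) = 0.6905.
C = 1.486 × 0.6905 = 1.03 kg/m³.

1.03 kg/m³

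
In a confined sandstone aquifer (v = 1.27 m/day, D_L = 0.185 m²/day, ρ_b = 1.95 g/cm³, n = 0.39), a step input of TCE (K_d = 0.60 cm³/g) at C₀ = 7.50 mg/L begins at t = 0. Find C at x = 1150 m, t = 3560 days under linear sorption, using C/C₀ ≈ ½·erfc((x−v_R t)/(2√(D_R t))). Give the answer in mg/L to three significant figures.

Retardation factor R = 1 + ρ_b·K_d/n = 1 + 1.95 × 0.60/0.39 = 4.000.
Sorption retards both mechanisms: v_R = v/R = 0.3175 m/day, D_R = D/R = 0.04625 m²/day.
v_R·t = 0.3175 × 3560 = 1130.3 m; 2√(D_R t) = 25.66 m; argument = (1150 − 1130.3)/25.66 = 0.7677.
C = C₀ × ½·erfc(0.7677) = 7.50 × 0.1388 = 1.04 mg/L.

1.04 mg/L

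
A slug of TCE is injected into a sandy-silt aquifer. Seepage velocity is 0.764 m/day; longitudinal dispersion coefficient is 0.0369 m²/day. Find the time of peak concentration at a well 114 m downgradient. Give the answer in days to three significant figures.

149 days

For the 1D instantaneous-source solution, setting ∂C/∂t = 0 at fixed x gives v²t² + 2Dt − x² = 0, so t = (√(D² + v²x²) − D)/v².
√(D² + v²x²) = √(0.0369² + 0.764² × 114²) = 87.10; v² = 0.583696.
t = (87.10 − 0.0369)/0.583696 = 149 days (vs. the pure-advection estimate x/v = 149 d).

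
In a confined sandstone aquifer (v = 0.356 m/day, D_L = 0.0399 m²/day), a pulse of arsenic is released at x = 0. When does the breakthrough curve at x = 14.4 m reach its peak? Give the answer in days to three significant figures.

40.1 days

For the 1D instantaneous-source solution, setting ∂C/∂t = 0 at fixed x gives v²t² + 2Dt − x² = 0, so t = (√(D² + v²x²) − D)/v².
√(D² + v²x²) = √(0.0399² + 0.356² × 14.4²) = 5.127; v² = 0.126736.
t = (5.127 − 0.0399)/0.126736 = 40.1 days (vs. the pure-advection estimate x/v = 40.4 d).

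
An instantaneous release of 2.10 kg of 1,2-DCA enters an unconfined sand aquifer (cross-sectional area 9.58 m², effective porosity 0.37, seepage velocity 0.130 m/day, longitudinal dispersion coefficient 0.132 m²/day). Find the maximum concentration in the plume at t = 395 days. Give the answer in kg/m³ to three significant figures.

0.0231 kg/m³

The peak of an instantaneous 1D plume sits at x = vt; there the Gaussian factor is 1 and C_max = M/(n_e·A·√(4πDt)), where n_e·A is the pore area the mass is dissolved in.
√(4πDt) = √(4π × 0.132 × 395) = 25.60 m, so C_max = 2.10/(0.37 × 9.58 × 25.60) = 0.0231 kg/m³.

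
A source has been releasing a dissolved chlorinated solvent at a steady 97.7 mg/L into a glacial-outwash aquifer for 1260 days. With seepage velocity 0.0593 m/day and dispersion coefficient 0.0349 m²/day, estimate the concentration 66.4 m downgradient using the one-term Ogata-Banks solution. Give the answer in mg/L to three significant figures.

79.4 mg/L

For a continuous step input, C/C₀ ≈ ½·erfc((x−vt)/(2√(Dt))).
vt = 0.0593 × 1260 = 74.718 m and 2√(Dt) = 2√(0.0349 × 1260) = 13.26 m.
Argument (x−vt)/(2√(Dt)) = (66.4 − 74.718)/13.26 = -0.6273; ½·erfc(-0.6273) = 0.8125.
C = 97.7 × 0.8125 = 79.4 mg/L.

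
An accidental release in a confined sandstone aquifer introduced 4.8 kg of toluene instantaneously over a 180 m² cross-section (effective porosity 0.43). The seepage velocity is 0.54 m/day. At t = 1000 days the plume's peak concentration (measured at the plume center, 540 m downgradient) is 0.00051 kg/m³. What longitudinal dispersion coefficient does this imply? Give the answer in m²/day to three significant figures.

1.18 m²/day

At the plume center C_max = M/(n_e·A·√(4πDt)), so D = M²/(4πt·(n_e·A·C_max)²).
n_e·A·C_max = 0.43 × 180 × 0.00051 = 0.03947 kg/m.
D = 4.8²/(4π × 1000 × 0.03947²) = 1.18 m²/day.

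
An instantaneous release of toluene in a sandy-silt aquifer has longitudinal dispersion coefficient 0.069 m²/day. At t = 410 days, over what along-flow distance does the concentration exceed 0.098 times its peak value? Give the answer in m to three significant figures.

The plume is Gaussian with σ = √(2Dt) = √(2 × 0.069 × 410) = 7.522 m.
C/C_peak = exp(−Δx²/(2σ²)) = 0.098 ⇒ Δx = σ·√(−2 ln 0.098) = 7.522 × 2.155 = 16.21 m.
Width = 2Δx = 32.4 m.

32.4 m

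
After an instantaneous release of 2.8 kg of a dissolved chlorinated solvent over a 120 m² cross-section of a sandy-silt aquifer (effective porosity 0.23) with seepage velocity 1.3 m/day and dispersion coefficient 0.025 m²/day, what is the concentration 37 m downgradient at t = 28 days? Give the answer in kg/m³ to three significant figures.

0.0301 kg/m³

For an instantaneous plane source, C(x,t) = M/(n_e·A·√(4πDt)) · exp(−(x−vt)²/(4Dt)), with n_e·A the pore (flow) area.
Plume center vt = 1.3 × 28 = 36.4 m, so the well at 37 m is 0.6 m downgradient of the peak.
√(4πDt) = 2.966 m, giving peak height M/(n_e·A·√(4πDt)) = 2.8/(0.23 × 120 × 2.966) = 0.03420 kg/m³.
(x−vt)²/(4Dt) = (0.6)²/(4 × 0.025 × 28) = 0.1286; exp(−0.1286) = 0.8793.
C = 0.03420 × 0.8793 = 0.0301 kg/m³.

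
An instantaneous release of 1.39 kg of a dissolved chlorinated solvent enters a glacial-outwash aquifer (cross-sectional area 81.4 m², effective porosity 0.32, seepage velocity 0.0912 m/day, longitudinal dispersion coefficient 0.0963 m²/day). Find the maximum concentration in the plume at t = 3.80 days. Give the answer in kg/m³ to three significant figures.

The peak of an instantaneous 1D plume sits at x = vt; there the Gaussian factor is 1 and C_max = M/(n_e·A·√(4πDt)), where n_e·A is the pore area the mass is dissolved in.
√(4πDt) = √(4π × 0.0963 × 3.80) = 2.144 m, so C_max = 1.39/(0.32 × 81.4 × 2.144) = 0.0249 kg/m³.

0.0249 kg/m³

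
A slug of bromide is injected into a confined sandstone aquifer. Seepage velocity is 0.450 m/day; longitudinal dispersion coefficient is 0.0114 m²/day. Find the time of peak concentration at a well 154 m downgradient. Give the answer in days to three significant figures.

342 days

For the 1D instantaneous-source solution, setting ∂C/∂t = 0 at fixed x gives v²t² + 2Dt − x² = 0, so t = (√(D² + v²x²) − D)/v².
√(D² + v²x²) = √(0.0114² + 0.450² × 154²) = 69.30; v² = 0.2025.
t = (69.30 − 0.0114)/0.2025 = 342 days (vs. the pure-advection estimate x/v = 342 d).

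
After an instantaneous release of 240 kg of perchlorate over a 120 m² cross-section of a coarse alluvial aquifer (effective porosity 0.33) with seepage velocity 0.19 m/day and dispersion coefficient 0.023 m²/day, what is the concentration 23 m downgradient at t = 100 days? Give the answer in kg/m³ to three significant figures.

0.198 kg/m³

For an instantaneous plane source, C(x,t) = M/(n_e·A·√(4πDt)) · exp(−(x−vt)²/(4Dt)), with n_e·A the pore (flow) area.
Plume center vt = 0.19 × 100 = 19 m, so the well at 23 m is 4 m downgradient of the peak.
√(4πDt) = 5.376 m, giving peak height M/(n_e·A·√(4πDt)) = 240/(0.33 × 120 × 5.376) = 1.127 kg/m³.
(x−vt)²/(4Dt) = (4)²/(4 × 0.023 × 100) = 1.739; exp(−1.739) = 0.1757.
C = 1.127 × 0.1757 = 0.198 kg/m³.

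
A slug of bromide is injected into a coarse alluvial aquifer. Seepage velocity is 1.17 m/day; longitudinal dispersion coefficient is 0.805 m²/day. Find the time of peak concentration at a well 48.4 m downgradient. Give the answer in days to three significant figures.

For the 1D instantaneous-source solution, setting ∂C/∂t = 0 at fixed x gives v²t² + 2Dt − x² = 0, so t = (√(D² + v²x²) − D)/v².
√(D² + v²x²) = √(0.805² + 1.17² × 48.4²) = 56.63; v² = 1.3689.
t = (56.63 − 0.805)/1.3689 = 40.8 days (vs. the pure-advection estimate x/v = 41.4 d).

40.8 days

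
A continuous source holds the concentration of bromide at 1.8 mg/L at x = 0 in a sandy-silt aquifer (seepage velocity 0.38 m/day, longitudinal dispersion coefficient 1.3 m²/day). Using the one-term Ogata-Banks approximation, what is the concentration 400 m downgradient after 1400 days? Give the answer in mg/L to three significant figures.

For a continuous step input, C/C₀ ≈ ½·erfc((x−vt)/(2√(Dt))).
vt = 0.38 × 1400 = 532 m and 2√(Dt) = 2√(1.3 × 1400) = 85.32 m.
Argument (x−vt)/(2√(Dt)) = (400 − 532)/85.32 = -1.547; ½·erfc(-1.547) = 0.9857.
C = 1.8 × 0.9857 = 1.77 mg/L.

1.77 mg/L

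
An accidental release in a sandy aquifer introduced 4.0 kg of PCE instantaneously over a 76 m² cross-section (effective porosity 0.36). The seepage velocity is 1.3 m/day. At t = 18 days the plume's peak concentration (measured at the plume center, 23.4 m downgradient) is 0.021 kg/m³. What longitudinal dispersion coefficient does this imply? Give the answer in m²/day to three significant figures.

At the plume center C_max = M/(n_e·A·√(4πDt)), so D = M²/(4πt·(n_e·A·C_max)²).
n_e·A·C_max = 0.36 × 76 × 0.021 = 0.5746 kg/m.
D = 4.0²/(4π × 18 × 0.5746²) = 0.214 m²/day.

0.214 m²/day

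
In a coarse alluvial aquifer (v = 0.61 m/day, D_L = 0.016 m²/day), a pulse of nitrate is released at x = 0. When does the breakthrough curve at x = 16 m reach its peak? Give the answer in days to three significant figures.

For the 1D instantaneous-source solution, setting ∂C/∂t = 0 at fixed x gives v²t² + 2Dt − x² = 0, so t = (√(D² + v²x²) − D)/v².
√(D² + v²x²) = √(0.016² + 0.61² × 16²) = 9.760; v² = 0.3721.
t = (9.760 − 0.016)/0.3721 = 26.2 days (vs. the pure-advection estimate x/v = 26.2 d).

26.2 days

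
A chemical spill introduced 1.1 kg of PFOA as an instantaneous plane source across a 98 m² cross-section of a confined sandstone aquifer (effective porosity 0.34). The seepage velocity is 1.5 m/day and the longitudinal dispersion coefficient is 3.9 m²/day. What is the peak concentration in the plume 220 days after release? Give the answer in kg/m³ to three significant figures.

0.000318 kg/m³

The peak of an instantaneous 1D plume sits at x = vt; there the Gaussian factor is 1 and C_max = M/(n_e·A·√(4πDt)), where n_e·A is the pore area the mass is dissolved in.
√(4πDt) = √(4π × 3.9 × 220) = 103.8 m, so C_max = 1.1/(0.34 × 98 × 103.8) = 0.000318 kg/m³.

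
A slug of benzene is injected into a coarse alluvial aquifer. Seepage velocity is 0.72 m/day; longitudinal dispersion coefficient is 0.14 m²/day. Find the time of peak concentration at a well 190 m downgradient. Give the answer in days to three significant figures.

264 days

For the 1D instantaneous-source solution, setting ∂C/∂t = 0 at fixed x gives v²t² + 2Dt − x² = 0, so t = (√(D² + v²x²) − D)/v².
√(D² + v²x²) = √(0.14² + 0.72² × 190²) = 136.8; v² = 0.5184.
t = (136.8 − 0.14)/0.5184 = 264 days (vs. the pure-advection estimate x/v = 264 d).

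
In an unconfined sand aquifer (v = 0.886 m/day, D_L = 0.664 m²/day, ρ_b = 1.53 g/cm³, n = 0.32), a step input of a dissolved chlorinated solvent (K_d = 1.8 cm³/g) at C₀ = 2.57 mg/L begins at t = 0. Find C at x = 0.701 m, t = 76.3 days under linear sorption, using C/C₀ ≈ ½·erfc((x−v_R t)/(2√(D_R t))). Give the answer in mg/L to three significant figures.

2.50 mg/L

Retardation factor R = 1 + ρ_b·K_d/n = 1 + 1.53 × 1.8/0.32 = 9.606.
Sorption retards both mechanisms: v_R = v/R = 0.09223 m/day, D_R = D/R = 0.06912 m²/day.
v_R·t = 0.09223 × 76.3 = 7.037149 m; 2√(D_R t) = 4.593 m; argument = (0.701 − 7.037149)/4.593 = -1.380.
C = C₀ × ½·erfc(-1.380) = 2.57 × 0.9745 = 2.50 mg/L.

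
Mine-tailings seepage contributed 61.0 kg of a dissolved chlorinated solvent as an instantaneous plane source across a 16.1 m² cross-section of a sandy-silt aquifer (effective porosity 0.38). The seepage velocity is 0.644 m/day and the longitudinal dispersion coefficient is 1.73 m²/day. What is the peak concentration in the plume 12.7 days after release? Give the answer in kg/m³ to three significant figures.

0.600 kg/m³

The peak of an instantaneous 1D plume sits at x = vt; there the Gaussian factor is 1 and C_max = M/(n_e·A·√(4πDt)), where n_e·A is the pore area the mass is dissolved in.
√(4πDt) = √(4π × 1.73 × 12.7) = 16.62 m, so C_max = 61.0/(0.38 × 16.1 × 16.62) = 0.600 kg/m³.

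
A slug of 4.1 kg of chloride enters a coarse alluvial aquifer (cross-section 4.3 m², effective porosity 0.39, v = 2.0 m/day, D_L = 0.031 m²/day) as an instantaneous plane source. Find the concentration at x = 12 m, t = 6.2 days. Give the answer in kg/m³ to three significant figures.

1.28 kg/m³

For an instantaneous plane source, C(x,t) = M/(n_e·A·√(4πDt)) · exp(−(x−vt)²/(4Dt)), with n_e·A the pore (flow) area.
Plume center vt = 2.0 × 6.2 = 12.4 m, so the well at 12 m is 0.4 m upgradient of the peak.
√(4πDt) = 1.554 m, giving peak height M/(n_e·A·√(4πDt)) = 4.1/(0.39 × 4.3 × 1.554) = 1.573 kg/m³.
(x−vt)²/(4Dt) = (-0.4)²/(4 × 0.031 × 6.2) = 0.2081; exp(−0.2081) = 0.8121.
C = 1.573 × 0.8121 = 1.28 kg/m³.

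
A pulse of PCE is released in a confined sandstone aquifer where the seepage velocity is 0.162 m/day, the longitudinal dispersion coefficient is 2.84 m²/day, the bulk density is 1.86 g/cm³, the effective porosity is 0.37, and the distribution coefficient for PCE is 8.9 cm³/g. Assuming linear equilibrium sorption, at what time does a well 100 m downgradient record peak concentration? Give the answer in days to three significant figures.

Retardation factor R = 1 + ρ_b·K_d/n = 1 + 1.86 × 8.9/0.37 = 45.74.
Sorption retards both mechanisms: v_R = v/R = 0.003542 m/day, D_R = D/R = 0.06209 m²/day.
Peak time from v_R²t² + 2D_R t − x² = 0: t = (√(D_R² + v_R²x²) − D_R)/v_R².
√(D_R² + v_R²x²) = √(0.06209² + 0.003542² × 100²) = 0.3596; v_R² = 1.255e-05.
t = (0.3596 − 0.06209)/1.255e-05 = 23700 days.

23700 days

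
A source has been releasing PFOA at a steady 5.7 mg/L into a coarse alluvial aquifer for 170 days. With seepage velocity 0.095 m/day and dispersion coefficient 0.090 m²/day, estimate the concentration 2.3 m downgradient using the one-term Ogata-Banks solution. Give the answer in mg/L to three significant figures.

5.66 mg/L

For a continuous step input, C/C₀ ≈ ½·erfc((x−vt)/(2√(Dt))).
vt = 0.095 × 170 = 16.15 m and 2√(Dt) = 2√(0.090 × 170) = 7.823 m.
Argument (x−vt)/(2√(Dt)) = (2.3 − 16.15)/7.823 = -1.770; ½·erfc(-1.770) = 0.9938.
C = 5.7 × 0.9938 = 5.66 mg/L.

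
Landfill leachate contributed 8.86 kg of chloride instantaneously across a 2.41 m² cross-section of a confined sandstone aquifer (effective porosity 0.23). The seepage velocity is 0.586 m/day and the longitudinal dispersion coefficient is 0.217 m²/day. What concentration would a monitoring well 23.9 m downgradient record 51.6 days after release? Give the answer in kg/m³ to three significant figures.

0.550 kg/m³

For an instantaneous plane source, C(x,t) = M/(n_e·A·√(4πDt)) · exp(−(x−vt)²/(4Dt)), with n_e·A the pore (flow) area.
Plume center vt = 0.586 × 51.6 = 30.2376 m, so the well at 23.9 m is 6.3376 m upgradient of the peak.
√(4πDt) = 11.86 m, giving peak height M/(n_e·A·√(4πDt)) = 8.86/(0.23 × 2.41 × 11.86) = 1.348 kg/m³.
(x−vt)²/(4Dt) = (-6.3376)²/(4 × 0.217 × 51.6) = 0.8968; exp(−0.8968) = 0.4079.
C = 1.348 × 0.4079 = 0.550 kg/m³.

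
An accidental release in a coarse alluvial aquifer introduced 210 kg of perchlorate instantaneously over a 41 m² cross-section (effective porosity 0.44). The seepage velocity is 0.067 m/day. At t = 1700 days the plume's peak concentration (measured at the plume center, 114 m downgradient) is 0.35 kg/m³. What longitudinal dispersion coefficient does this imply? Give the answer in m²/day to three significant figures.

At the plume center C_max = M/(n_e·A·√(4πDt)), so D = M²/(4πt·(n_e·A·C_max)²).
n_e·A·C_max = 0.44 × 41 × 0.35 = 6.314 kg/m.
D = 210²/(4π × 1700 × 6.314²) = 0.0518 m²/day.

0.0518 m²/day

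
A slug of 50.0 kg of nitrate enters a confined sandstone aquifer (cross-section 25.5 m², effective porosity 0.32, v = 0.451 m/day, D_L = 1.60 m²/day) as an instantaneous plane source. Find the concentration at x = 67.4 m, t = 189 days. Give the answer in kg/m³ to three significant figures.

For an instantaneous plane source, C(x,t) = M/(n_e·A·√(4πDt)) · exp(−(x−vt)²/(4Dt)), with n_e·A the pore (flow) area.
Plume center vt = 0.451 × 189 = 85.239 m, so the well at 67.4 m is 17.839 m upgradient of the peak.
√(4πDt) = 61.64 m, giving peak height M/(n_e·A·√(4πDt)) = 50.0/(0.32 × 25.5 × 61.64) = 0.09941 kg/m³.
(x−vt)²/(4Dt) = (-17.839)²/(4 × 1.60 × 189) = 0.2631; exp(−0.2631) = 0.7687.
C = 0.09941 × 0.7687 = 0.0764 kg/m³.

0.0764 kg/m³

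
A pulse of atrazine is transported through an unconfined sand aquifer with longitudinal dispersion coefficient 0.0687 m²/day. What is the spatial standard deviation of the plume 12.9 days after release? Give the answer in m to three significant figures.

Dispersive spreading gives a Gaussian with σ² = 2Dt; advection only shifts the center.
σ = √(2 × 0.0687 × 12.9) = 1.33 m.

1.33 m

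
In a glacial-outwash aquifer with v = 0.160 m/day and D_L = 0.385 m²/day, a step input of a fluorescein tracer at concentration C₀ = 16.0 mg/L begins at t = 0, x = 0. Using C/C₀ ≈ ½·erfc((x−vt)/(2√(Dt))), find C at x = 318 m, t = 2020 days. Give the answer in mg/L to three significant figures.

8.84 mg/L

For a continuous step input, C/C₀ ≈ ½·erfc((x−vt)/(2√(Dt))).
vt = 0.160 × 2020 = 323.2 m and 2√(Dt) = 2√(0.385 × 2020) = 55.77 m.
Argument (x−vt)/(2√(Dt)) = (318 − 323.2)/55.77 = -0.09324; ½·erfc(-0.09324) = 0.5525.
C = 16.0 × 0.5525 = 8.84 mg/L.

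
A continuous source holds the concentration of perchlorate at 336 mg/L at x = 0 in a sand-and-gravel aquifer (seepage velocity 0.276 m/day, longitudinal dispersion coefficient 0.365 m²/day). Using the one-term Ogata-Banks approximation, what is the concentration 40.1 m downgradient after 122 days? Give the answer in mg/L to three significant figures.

83.3 mg/L

For a continuous step input, C/C₀ ≈ ½·erfc((x−vt)/(2√(Dt))).
vt = 0.276 × 122 = 33.672 m and 2√(Dt) = 2√(0.365 × 122) = 13.35 m.
Argument (x−vt)/(2√(Dt)) = (40.1 − 33.672)/13.35 = 0.4815; ½·erfc(0.4815) = 0.2480.
C = 336 × 0.2480 = 83.3 mg/L.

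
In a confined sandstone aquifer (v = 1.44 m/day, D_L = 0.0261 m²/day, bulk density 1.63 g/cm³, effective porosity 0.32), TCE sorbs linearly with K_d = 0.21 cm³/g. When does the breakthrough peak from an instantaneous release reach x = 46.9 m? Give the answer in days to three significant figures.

Retardation factor R = 1 + ρ_b·K_d/n = 1 + 1.63 × 0.21/0.32 = 2.070.
Sorption retards both mechanisms: v_R = v/R = 0.6957 m/day, D_R = D/R = 0.01261 m²/day.
Peak time from v_R²t² + 2D_R t − x² = 0: t = (√(D_R² + v_R²x²) − D_R)/v_R².
√(D_R² + v_R²x²) = √(0.01261² + 0.6957² × 46.9²) = 32.63; v_R² = 0.4840.
t = (32.63 − 0.01261)/0.4840 = 67.4 days.

67.4 days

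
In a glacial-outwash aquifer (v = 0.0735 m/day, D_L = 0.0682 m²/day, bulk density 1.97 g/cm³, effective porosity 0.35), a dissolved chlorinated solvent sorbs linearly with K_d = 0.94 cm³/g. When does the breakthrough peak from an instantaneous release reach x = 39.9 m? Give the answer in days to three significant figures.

3340 days

Retardation factor R = 1 + ρ_b·K_d/n = 1 + 1.97 × 0.94/0.35 = 6.291.
Sorption retards both mechanisms: v_R = v/R = 0.01168 m/day, D_R = D/R = 0.01084 m²/day.
Peak time from v_R²t² + 2D_R t − x² = 0: t = (√(D_R² + v_R²x²) − D_R)/v_R².
√(D_R² + v_R²x²) = √(0.01084² + 0.01168² × 39.9²) = 0.4662; v_R² = 0.0001364.
t = (0.4662 − 0.01084)/0.0001364 = 3340 days.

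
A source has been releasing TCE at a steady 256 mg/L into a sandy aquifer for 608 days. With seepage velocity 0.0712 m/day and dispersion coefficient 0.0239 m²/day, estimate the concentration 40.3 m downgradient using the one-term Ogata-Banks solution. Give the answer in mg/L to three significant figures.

For a continuous step input, C/C₀ ≈ ½·erfc((x−vt)/(2√(Dt))).
vt = 0.0712 × 608 = 43.2896 m and 2√(Dt) = 2√(0.0239 × 608) = 7.624 m.
Argument (x−vt)/(2√(Dt)) = (40.3 − 43.2896)/7.624 = -0.3921; ½·erfc(-0.3921) = 0.7104.
C = 256 × 0.7104 = 182 mg/L.

182 mg/L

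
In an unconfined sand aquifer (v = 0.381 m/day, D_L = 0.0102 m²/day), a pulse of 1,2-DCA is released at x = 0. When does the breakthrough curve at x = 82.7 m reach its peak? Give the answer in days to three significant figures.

217 days

For the 1D instantaneous-source solution, setting ∂C/∂t = 0 at fixed x gives v²t² + 2Dt − x² = 0, so t = (√(D² + v²x²) − D)/v².
√(D² + v²x²) = √(0.0102² + 0.381² × 82.7²) = 31.51; v² = 0.145161.
t = (31.51 − 0.0102)/0.145161 = 217 days (vs. the pure-advection estimate x/v = 217 d).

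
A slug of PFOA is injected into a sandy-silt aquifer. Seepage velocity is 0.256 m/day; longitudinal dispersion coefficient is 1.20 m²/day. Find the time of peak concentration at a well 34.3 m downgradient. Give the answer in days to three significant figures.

117 days

For the 1D instantaneous-source solution, setting ∂C/∂t = 0 at fixed x gives v²t² + 2Dt − x² = 0, so t = (√(D² + v²x²) − D)/v².
√(D² + v²x²) = √(1.20² + 0.256² × 34.3²) = 8.862; v² = 0.065536.
t = (8.862 − 1.20)/0.065536 = 117 days (vs. the pure-advection estimate x/v = 134 d).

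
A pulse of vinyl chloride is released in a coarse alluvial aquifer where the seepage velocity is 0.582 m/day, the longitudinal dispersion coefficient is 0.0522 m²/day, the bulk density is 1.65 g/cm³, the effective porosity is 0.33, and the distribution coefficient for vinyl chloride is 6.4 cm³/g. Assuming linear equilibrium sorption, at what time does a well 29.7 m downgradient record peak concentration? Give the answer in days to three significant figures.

Retardation factor R = 1 + ρ_b·K_d/n = 1 + 1.65 × 6.4/0.33 = 33.00.
Sorption retards both mechanisms: v_R = v/R = 0.01764 m/day, D_R = D/R = 0.001582 m²/day.
Peak time from v_R²t² + 2D_R t − x² = 0: t = (√(D_R² + v_R²x²) − D_R)/v_R².
√(D_R² + v_R²x²) = √(0.001582² + 0.01764² × 29.7²) = 0.5239; v_R² = 0.0003112.
t = (0.5239 − 0.001582)/0.0003112 = 1680 days.

1680 days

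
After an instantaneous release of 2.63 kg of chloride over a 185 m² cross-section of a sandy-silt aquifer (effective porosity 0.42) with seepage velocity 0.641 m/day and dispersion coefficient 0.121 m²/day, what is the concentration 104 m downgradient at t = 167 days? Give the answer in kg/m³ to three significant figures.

For an instantaneous plane source, C(x,t) = M/(n_e·A·√(4πDt)) · exp(−(x−vt)²/(4Dt)), with n_e·A the pore (flow) area.
Plume center vt = 0.641 × 167 = 107.047 m, so the well at 104 m is 3.047 m upgradient of the peak.
√(4πDt) = 15.94 m, giving peak height M/(n_e·A·√(4πDt)) = 2.63/(0.42 × 185 × 15.94) = 0.002123 kg/m³.
(x−vt)²/(4Dt) = (-3.047)²/(4 × 0.121 × 167) = 0.1149; exp(−0.1149) = 0.8915.
C = 0.002123 × 0.8915 = 0.00189 kg/m³.

0.00189 kg/m³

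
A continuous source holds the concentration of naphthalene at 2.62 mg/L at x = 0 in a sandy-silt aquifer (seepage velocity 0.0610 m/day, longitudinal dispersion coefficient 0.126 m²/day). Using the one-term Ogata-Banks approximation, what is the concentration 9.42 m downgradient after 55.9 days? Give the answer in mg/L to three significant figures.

For a continuous step input, C/C₀ ≈ ½·erfc((x−vt)/(2√(Dt))).
vt = 0.0610 × 55.9 = 3.4099 m and 2√(Dt) = 2√(0.126 × 55.9) = 5.308 m.
Argument (x−vt)/(2√(Dt)) = (9.42 − 3.4099)/5.308 = 1.132; ½·erfc(1.132) = 0.05470.
C = 2.62 × 0.05470 = 0.143 mg/L.

0.143 mg/L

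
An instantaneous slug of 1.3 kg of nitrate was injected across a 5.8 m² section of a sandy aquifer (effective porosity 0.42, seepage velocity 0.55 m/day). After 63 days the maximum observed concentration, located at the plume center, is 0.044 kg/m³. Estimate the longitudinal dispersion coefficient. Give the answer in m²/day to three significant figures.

0.186 m²/day

At the plume center C_max = M/(n_e·A·√(4πDt)), so D = M²/(4πt·(n_e·A·C_max)²).
n_e·A·C_max = 0.42 × 5.8 × 0.044 = 0.1072 kg/m.
D = 1.3²/(4π × 63 × 0.1072²) = 0.186 m²/day.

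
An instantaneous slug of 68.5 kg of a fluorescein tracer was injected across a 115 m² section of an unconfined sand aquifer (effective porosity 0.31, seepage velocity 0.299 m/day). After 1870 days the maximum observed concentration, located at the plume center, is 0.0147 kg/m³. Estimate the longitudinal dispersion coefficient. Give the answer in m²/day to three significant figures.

0.727 m²/day

At the plume center C_max = M/(n_e·A·√(4πDt)), so D = M²/(4πt·(n_e·A·C_max)²).
n_e·A·C_max = 0.31 × 115 × 0.0147 = 0.5241 kg/m.
D = 68.5²/(4π × 1870 × 0.5241²) = 0.727 m²/day.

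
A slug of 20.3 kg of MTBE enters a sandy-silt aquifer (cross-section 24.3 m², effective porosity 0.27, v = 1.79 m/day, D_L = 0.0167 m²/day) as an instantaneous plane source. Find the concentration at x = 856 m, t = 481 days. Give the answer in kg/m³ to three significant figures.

For an instantaneous plane source, C(x,t) = M/(n_e·A·√(4πDt)) · exp(−(x−vt)²/(4Dt)), with n_e·A the pore (flow) area.
Plume center vt = 1.79 × 481 = 860.99 m, so the well at 856 m is 4.99 m upgradient of the peak.
√(4πDt) = 10.05 m, giving peak height M/(n_e·A·√(4πDt)) = 20.3/(0.27 × 24.3 × 10.05) = 0.3079 kg/m³.
(x−vt)²/(4Dt) = (-4.99)²/(4 × 0.0167 × 481) = 0.7750; exp(−0.7750) = 0.4607.
C = 0.3079 × 0.4607 = 0.142 kg/m³.

0.142 kg/m³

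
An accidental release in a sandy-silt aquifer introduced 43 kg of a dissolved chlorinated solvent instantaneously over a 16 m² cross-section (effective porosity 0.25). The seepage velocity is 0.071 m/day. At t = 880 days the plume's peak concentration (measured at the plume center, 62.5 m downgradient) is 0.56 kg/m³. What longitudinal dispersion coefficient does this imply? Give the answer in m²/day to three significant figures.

0.0333 m²/day

At the plume center C_max = M/(n_e·A·√(4πDt)), so D = M²/(4πt·(n_e·A·C_max)²).
n_e·A·C_max = 0.25 × 16 × 0.56 = 2.240 kg/m.
D = 43²/(4π × 880 × 2.240²) = 0.0333 m²/day.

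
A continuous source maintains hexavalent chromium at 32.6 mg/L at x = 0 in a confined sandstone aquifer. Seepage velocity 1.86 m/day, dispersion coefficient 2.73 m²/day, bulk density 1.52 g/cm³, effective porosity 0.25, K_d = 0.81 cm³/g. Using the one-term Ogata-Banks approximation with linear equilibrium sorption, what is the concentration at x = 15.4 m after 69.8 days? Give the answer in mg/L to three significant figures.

25.8 mg/L

Retardation factor R = 1 + ρ_b·K_d/n = 1 + 1.52 × 0.81/0.25 = 5.925.
Sorption retards both mechanisms: v_R = v/R = 0.3139 m/day, D_R = D/R = 0.4608 m²/day.
v_R·t = 0.3139 × 69.8 = 21.91022 m; 2√(D_R t) = 11.34 m; argument = (15.4 − 21.91022)/11.34 = -0.5741.
C = C₀ × ½·erfc(-0.5741) = 32.6 × 0.7916 = 25.8 mg/L.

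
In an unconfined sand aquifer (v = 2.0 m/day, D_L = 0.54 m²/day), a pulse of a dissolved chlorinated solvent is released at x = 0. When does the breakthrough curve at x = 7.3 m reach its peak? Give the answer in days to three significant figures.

3.52 days

For the 1D instantaneous-source solution, setting ∂C/∂t = 0 at fixed x gives v²t² + 2Dt − x² = 0, so t = (√(D² + v²x²) − D)/v².
√(D² + v²x²) = √(0.54² + 2.0² × 7.3²) = 14.61; v² = 4.
t = (14.61 − 0.54)/4 = 3.52 days (vs. the pure-advection estimate x/v = 3.65 d).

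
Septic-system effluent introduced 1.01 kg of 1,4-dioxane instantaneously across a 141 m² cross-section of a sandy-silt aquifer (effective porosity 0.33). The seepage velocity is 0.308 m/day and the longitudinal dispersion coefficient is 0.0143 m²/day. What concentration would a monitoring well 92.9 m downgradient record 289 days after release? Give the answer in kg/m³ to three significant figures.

For an instantaneous plane source, C(x,t) = M/(n_e·A·√(4πDt)) · exp(−(x−vt)²/(4Dt)), with n_e·A the pore (flow) area.
Plume center vt = 0.308 × 289 = 89.012 m, so the well at 92.9 m is 3.888 m downgradient of the peak.
√(4πDt) = 7.206 m, giving peak height M/(n_e·A·√(4πDt)) = 1.01/(0.33 × 141 × 7.206) = 0.003012 kg/m³.
(x−vt)²/(4Dt) = (3.888)²/(4 × 0.0143 × 289) = 0.9144; exp(−0.9144) = 0.4008.
C = 0.003012 × 0.4008 = 0.00121 kg/m³.

0.00121 kg/m³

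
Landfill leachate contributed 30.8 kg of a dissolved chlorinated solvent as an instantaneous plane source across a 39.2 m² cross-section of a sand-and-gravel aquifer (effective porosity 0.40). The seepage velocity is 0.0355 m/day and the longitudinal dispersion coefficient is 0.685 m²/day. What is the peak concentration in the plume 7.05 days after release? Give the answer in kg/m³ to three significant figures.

0.252 kg/m³

The peak of an instantaneous 1D plume sits at x = vt; there the Gaussian factor is 1 and C_max = M/(n_e·A·√(4πDt)), where n_e·A is the pore area the mass is dissolved in.
√(4πDt) = √(4π × 0.685 × 7.05) = 7.790 m, so C_max = 30.8/(0.40 × 39.2 × 7.790) = 0.252 kg/m³.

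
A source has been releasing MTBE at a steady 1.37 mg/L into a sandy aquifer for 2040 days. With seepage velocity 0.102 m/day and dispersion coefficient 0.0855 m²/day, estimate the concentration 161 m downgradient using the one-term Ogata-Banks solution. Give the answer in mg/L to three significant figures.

For a continuous step input, C/C₀ ≈ ½·erfc((x−vt)/(2√(Dt))).
vt = 0.102 × 2040 = 208.08 m and 2√(Dt) = 2√(0.0855 × 2040) = 26.41 m.
Argument (x−vt)/(2√(Dt)) = (161 − 208.08)/26.41 = -1.783; ½·erfc(-1.783) = 0.9942.
C = 1.37 × 0.9942 = 1.36 mg/L.

1.36 mg/L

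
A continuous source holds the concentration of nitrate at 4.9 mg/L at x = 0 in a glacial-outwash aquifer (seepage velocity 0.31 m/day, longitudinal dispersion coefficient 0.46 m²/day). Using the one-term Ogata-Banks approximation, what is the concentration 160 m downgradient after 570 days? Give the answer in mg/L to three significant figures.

For a continuous step input, C/C₀ ≈ ½·erfc((x−vt)/(2√(Dt))).
vt = 0.31 × 570 = 176.7 m and 2√(Dt) = 2√(0.46 × 570) = 32.39 m.
Argument (x−vt)/(2√(Dt)) = (160 − 176.7)/32.39 = -0.5156; ½·erfc(-0.5156) = 0.7671.
C = 4.9 × 0.7671 = 3.76 mg/L.

3.76 mg/L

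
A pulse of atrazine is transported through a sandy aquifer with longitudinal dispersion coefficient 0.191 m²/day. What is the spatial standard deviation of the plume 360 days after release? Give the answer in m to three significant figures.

Dispersive spreading gives a Gaussian with σ² = 2Dt; advection only shifts the center.
σ = √(2 × 0.191 × 360) = 11.7 m.

11.7 m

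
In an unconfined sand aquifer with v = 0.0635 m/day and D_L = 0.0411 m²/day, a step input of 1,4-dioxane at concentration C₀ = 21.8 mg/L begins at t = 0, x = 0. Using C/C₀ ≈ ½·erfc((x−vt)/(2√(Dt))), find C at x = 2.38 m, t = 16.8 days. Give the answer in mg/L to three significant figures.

2.88 mg/L

For a continuous step input, C/C₀ ≈ ½·erfc((x−vt)/(2√(Dt))).
vt = 0.0635 × 16.8 = 1.0668 m and 2√(Dt) = 2√(0.0411 × 16.8) = 1.662 m.
Argument (x−vt)/(2√(Dt)) = (2.38 − 1.0668)/1.662 = 0.7901; ½·erfc(0.7901) = 0.1319.
C = 21.8 × 0.1319 = 2.88 mg/L.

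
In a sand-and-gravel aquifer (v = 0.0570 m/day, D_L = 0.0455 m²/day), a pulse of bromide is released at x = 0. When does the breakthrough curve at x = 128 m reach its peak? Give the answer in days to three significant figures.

2230 days

For the 1D instantaneous-source solution, setting ∂C/∂t = 0 at fixed x gives v²t² + 2Dt − x² = 0, so t = (√(D² + v²x²) − D)/v².
√(D² + v²x²) = √(0.0455² + 0.0570² × 128²) = 7.296; v² = 0.003249.
t = (7.296 − 0.0455)/0.003249 = 2230 days (vs. the pure-advection estimate x/v = 2250 d).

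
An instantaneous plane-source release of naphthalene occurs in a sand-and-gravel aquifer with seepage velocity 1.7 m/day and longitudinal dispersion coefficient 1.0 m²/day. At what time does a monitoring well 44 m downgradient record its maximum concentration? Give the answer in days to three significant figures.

25.5 days

For the 1D instantaneous-source solution, setting ∂C/∂t = 0 at fixed x gives v²t² + 2Dt − x² = 0, so t = (√(D² + v²x²) − D)/v².
√(D² + v²x²) = √(1.0² + 1.7² × 44²) = 74.81; v² = 2.89.
t = (74.81 − 1.0)/2.89 = 25.5 days (vs. the pure-advection estimate x/v = 25.9 d).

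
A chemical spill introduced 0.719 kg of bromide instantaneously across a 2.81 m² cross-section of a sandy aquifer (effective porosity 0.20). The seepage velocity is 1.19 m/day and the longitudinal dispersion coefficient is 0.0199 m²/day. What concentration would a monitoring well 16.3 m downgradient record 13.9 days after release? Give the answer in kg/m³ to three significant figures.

0.651 kg/m³

For an instantaneous plane source, C(x,t) = M/(n_e·A·√(4πDt)) · exp(−(x−vt)²/(4Dt)), with n_e·A the pore (flow) area.
Plume center vt = 1.19 × 13.9 = 16.541 m, so the well at 16.3 m is 0.241 m upgradient of the peak.
√(4πDt) = 1.864 m, giving peak height M/(n_e·A·√(4πDt)) = 0.719/(0.20 × 2.81 × 1.864) = 0.6864 kg/m³.
(x−vt)²/(4Dt) = (-0.241)²/(4 × 0.0199 × 13.9) = 0.05249; exp(−0.05249) = 0.9489.
C = 0.6864 × 0.9489 = 0.651 kg/m³.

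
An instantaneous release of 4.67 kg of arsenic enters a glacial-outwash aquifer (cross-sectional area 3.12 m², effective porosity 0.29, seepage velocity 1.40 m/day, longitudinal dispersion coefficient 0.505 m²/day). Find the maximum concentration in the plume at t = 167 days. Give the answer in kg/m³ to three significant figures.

0.159 kg/m³

The peak of an instantaneous 1D plume sits at x = vt; there the Gaussian factor is 1 and C_max = M/(n_e·A·√(4πDt)), where n_e·A is the pore area the mass is dissolved in.
√(4πDt) = √(4π × 0.505 × 167) = 32.55 m, so C_max = 4.67/(0.29 × 3.12 × 32.55) = 0.159 kg/m³.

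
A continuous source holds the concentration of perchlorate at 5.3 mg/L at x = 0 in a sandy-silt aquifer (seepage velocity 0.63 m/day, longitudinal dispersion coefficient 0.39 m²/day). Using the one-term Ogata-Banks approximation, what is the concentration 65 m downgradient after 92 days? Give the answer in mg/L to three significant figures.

For a continuous step input, C/C₀ ≈ ½·erfc((x−vt)/(2√(Dt))).
vt = 0.63 × 92 = 57.96 m and 2√(Dt) = 2√(0.39 × 92) = 11.98 m.
Argument (x−vt)/(2√(Dt)) = (65 − 57.96)/11.98 = 0.5876; ½·erfc(0.5876) = 0.2030.
C = 5.3 × 0.2030 = 1.08 mg/L.

1.08 mg/L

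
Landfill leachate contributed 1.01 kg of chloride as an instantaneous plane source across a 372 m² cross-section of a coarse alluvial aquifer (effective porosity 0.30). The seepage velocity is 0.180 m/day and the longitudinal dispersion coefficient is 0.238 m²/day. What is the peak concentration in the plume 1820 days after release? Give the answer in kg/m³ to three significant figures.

The peak of an instantaneous 1D plume sits at x = vt; there the Gaussian factor is 1 and C_max = M/(n_e·A·√(4πDt)), where n_e·A is the pore area the mass is dissolved in.
√(4πDt) = √(4π × 0.238 × 1820) = 73.78 m, so C_max = 1.01/(0.30 × 372 × 73.78) = 0.000123 kg/m³.

0.000123 kg/m³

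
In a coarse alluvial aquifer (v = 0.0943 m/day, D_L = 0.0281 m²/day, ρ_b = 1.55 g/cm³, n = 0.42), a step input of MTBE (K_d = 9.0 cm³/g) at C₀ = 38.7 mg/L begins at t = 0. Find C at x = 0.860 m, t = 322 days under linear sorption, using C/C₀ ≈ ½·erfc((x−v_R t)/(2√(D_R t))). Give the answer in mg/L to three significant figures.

19.9 mg/L

Retardation factor R = 1 + ρ_b·K_d/n = 1 + 1.55 × 9.0/0.42 = 34.21.
Sorption retards both mechanisms: v_R = v/R = 0.002757 m/day, D_R = D/R = 0.0008214 m²/day.
v_R·t = 0.002757 × 322 = 0.887754 m; 2√(D_R t) = 1.029 m; argument = (0.860 − 0.887754)/1.029 = -0.02697.
C = C₀ × ½·erfc(-0.02697) = 38.7 × 0.5152 = 19.9 mg/L.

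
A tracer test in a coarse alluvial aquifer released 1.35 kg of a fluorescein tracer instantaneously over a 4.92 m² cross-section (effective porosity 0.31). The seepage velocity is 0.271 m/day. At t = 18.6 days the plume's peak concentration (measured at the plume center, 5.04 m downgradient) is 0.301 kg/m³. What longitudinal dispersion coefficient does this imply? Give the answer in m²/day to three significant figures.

At the plume center C_max = M/(n_e·A·√(4πDt)), so D = M²/(4πt·(n_e·A·C_max)²).
n_e·A·C_max = 0.31 × 4.92 × 0.301 = 0.4591 kg/m.
D = 1.35²/(4π × 18.6 × 0.4591²) = 0.0370 m²/day.

0.0370 m²/day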